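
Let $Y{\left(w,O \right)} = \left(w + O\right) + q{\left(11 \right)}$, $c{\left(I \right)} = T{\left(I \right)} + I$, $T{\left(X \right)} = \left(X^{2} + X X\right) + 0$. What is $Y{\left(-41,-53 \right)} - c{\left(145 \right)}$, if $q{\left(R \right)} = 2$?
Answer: $-42287$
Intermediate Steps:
$T{\left(X \right)} = 2 X^{2}$ ($T{\left(X \right)} = \left(X^{2} + X^{2}\right) + 0 = 2 X^{2} + 0 = 2 X^{2}$)
$c{\left(I \right)} = I + 2 I^{2}$ ($c{\left(I \right)} = 2 I^{2} + I = I + 2 I^{2}$)
$Y{\left(w,O \right)} = 2 + O + w$ ($Y{\left(w,O \right)} = \left(w + O\right) + 2 = \left(O + w\right) + 2 = 2 + O + w$)
$Y{\left(-41,-53 \right)} - c{\left(145 \right)} = \left(2 - 53 - 41\right) - 145 \left(1 + 2 \cdot 145\right) = -92 - 145 \left(1 + 290\right) = -92 - 145 \cdot 291 = -92 - 42195 = -42287$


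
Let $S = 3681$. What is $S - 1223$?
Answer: $2458$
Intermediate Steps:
$S - 1223 = 3681 - 1223 = 2458$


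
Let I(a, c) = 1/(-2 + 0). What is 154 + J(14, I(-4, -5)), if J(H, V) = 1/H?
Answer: 2157/14 ≈ 154.07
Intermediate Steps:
I(a, c) = -½ (I(a, c) = 1/(-2) = -½)
154 + J(14, I(-4, -5)) = 154 + 1/14 = 2157/14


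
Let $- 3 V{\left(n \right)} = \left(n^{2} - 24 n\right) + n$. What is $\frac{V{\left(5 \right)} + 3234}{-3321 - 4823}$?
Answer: $- \frac{204}{509} \approx -0.40079$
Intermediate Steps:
$V{\left(n \right)} = - \frac{n^{2}}{3} + \frac{23 n}{3}$ ($V{\left(n \right)} = - \frac{\left(n^{2} - 24 n\right) + n}{3} = - \frac{n^{2} - 23 n}{3} = - \frac{n^{2}}{3} + \frac{23 n}{3}$)
$\frac{V{\left(5 \right)} + 3234}{-3321 - 4823} = \frac{\frac{1}{3} \cdot 5 \left(23 - 5\right) + 3234}{-3321 - 4823} = \frac{\frac{1}{3} \cdot 5 \left(23 - 5\right) + 3234}{-8144} = \left(\frac{1}{3} \cdot 5 \cdot 18 + 3234\right) \left(- \frac{1}{8144}\right) = \left(30 + 3234\right) \left(- \frac{1}{8144}\right) = 3264 \left(- \frac{1}{8144}\right) = - \frac{204}{509}$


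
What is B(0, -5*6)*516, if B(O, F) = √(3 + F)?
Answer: 1548*I*√3 ≈ 2681.2*I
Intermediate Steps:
B(0, -5*6)*516 = √(3 - 5*6)*516 = √(3 - 30)*516 = √(-27)*516 = (3*I*√3)*516 = 1548*I*√3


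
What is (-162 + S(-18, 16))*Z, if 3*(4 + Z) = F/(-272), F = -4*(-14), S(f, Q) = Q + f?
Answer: 34030/51 ≈ 667.25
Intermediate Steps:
F = 56
Z = -415/102 (Z = -4 + (56/(-272))/3 = -4 + (56*(-1/272))/3 = -4 + (⅓)*(-7/34) = -4 - 7/102 = -415/102 ≈ -4.0686)
(-162 + S(-18, 16))*Z = (-162 + (16 - 18))*(-415/102) = (-162 - 2)*(-415/102) = -164*(-415/102) = 34030/51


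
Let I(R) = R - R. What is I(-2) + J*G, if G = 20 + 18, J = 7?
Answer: 266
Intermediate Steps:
G = 38
I(R) = 0
I(-2) + J*G = 0 + 7*38 = 0 + 266 = 266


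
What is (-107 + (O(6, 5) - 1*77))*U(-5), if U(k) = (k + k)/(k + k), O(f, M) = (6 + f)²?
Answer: -40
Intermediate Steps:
U(k) = 1 (U(k) = (2*k)/((2*k)) = (2*k)*(1/(2*k)) = 1)
(-107 + (O(6, 5) - 1*77))*U(-5) = (-107 + ((6 + 6)² - 1*77))*1 = (-107 + (12² - 77))*1 = (-107 + (144 - 77))*1 = (-107 + 67)*1 = -40*1 = -40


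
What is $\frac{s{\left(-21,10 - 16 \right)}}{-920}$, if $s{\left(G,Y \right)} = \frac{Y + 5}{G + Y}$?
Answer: $- \frac{1}{24840} \approx -4.0258 \cdot 10^{-5}$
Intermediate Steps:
$s{\left(G,Y \right)} = \frac{5 + Y}{G + Y}$
$\frac{s{\left(-21,10 - 16 \right)}}{-920} = \frac{\frac{1}{-21 + \left(10 - 16\right)} \left(5 + \left(10 - 16\right)\right)}{-920} = \frac{5 + \left(10 - 16\right)}{-21 + \left(10 - 16\right)} \left(- \frac{1}{920}\right) = \frac{5 - 6}{-21 - 6} \left(- \frac{1}{920}\right) = \frac{1}{-27} \left(-1\right) \left(- \frac{1}{920}\right) = \left(- \frac{1}{27}\right) \left(-1\right) \left(- \frac{1}{920}\right) = \frac{1}{27} \left(- \frac{1}{920}\right) = - \frac{1}{24840}$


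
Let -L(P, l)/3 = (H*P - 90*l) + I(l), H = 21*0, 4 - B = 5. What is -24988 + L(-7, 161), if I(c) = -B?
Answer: 18479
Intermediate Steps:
B = -1 (B = 4 - 1*5 = 4 - 5 = -1)
I(c) = 1 (I(c) = -1*(-1) = 1)
H = 0
L(P, l) = -3 + 270*l (L(P, l) = -3*((0*P - 90*l) + 1) = -3*((0 - 90*l) + 1) = -3*(-90*l + 1) = -3*(1 - 90*l) = -3 + 270*l)
-24988 + L(-7, 161) = -24988 + (-3 + 270*161) = -24988 + (-3 + 43470) = -24988 + 43467 = 18479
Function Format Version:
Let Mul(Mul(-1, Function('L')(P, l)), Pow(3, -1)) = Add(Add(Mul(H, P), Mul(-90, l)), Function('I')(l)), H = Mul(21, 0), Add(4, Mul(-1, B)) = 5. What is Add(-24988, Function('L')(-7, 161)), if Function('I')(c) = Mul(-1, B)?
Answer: 18479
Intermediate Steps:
B = -1 (B = Add(4, Mul(-1, 5)) = Add(4, -5) = -1)
Function('I')(c) = 1 (Function('I')(c) = Mul(-1, -1) = 1)
H = 0
Function('L')(P, l) = Add(-3, Mul(270, l)) (Function('L')(P, l) = Mul(-3, Add(Add(Mul(0, P), Mul(-90, l)), 1)) = Mul(-3, Add(Add(0, Mul(-90, l)), 1)) = Mul(-3, Add(Mul(-90, l), 1)) = Mul(-3, Add(1, Mul(-90, l))) = Add(-3, Mul(270, l)))
Add(-24988, Function('L')(-7, 161)) = Add(-24988, Add(-3, Mul(270, 161))) = Add(-24988, Add(-3, 43470)) = Add(-24988, 43467) = 18479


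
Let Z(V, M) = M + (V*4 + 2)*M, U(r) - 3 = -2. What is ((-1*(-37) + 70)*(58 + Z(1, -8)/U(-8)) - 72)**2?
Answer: 20164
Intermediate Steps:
U(r) = 1 (U(r) = 3 - 2 = 1)
Z(V, M) = M + M*(2 + 4*V) (Z(V, M) = M + (4*V + 2)*M = M + (2 + 4*V)*M = M + M*(2 + 4*V))
((-1*(-37) + 70)*(58 + Z(1, -8)/U(-8)) - 72)**2 = ((-1*(-37) + 70)*(58 - 8*(3 + 4*1)/1) - 72)**2 = ((37 + 70)*(58 - 8*(3 + 4)*1) - 72)**2 = (107*(58 - 8*7*1) - 72)**2 = (107*(58 - 56*1) - 72)**2 = (107*(58 - 56) - 72)**2 = (107*2 - 72)**2 = (214 - 72)**2 = 142**2 = 20164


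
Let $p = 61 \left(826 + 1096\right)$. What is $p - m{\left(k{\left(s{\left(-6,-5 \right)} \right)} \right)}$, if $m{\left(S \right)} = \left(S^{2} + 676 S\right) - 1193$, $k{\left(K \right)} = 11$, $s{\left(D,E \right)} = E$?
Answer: $110878$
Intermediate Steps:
$m{\left(S \right)} = -1193 + S^{2} + 676 S$
$p = 117242$ ($p = 61 \cdot 1922 = 117242$)
$p - m{\left(k{\left(s{\left(-6,-5 \right)} \right)} \right)} = 117242 - \left(-1193 + 11^{2} + 676 \cdot 11\right) = 117242 - \left(-1193 + 121 + 7436\right) = 117242 - 6364 = 110878$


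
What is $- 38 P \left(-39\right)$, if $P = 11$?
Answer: $16302$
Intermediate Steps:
$- 38 P \left(-39\right) = \left(-38\right) 11 \left(-39\right) = \left(-418\right) \left(-39\right) = 16302$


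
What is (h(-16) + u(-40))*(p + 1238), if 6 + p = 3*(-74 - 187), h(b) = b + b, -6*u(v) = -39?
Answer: -22899/2 ≈ -11450.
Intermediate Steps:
u(v) = 13/2 (u(v) = -⅙*(-39) = 13/2)
h(b) = 2*b
p = -789 (p = -6 + 3*(-74 - 187) = -6 + 3*(-261) = -6 - 783 = -789)
(h(-16) + u(-40))*(p + 1238) = (2*(-16) + 13/2)*(-789 + 1238) = (-32 + 13/2)*449 = -51/2*449 = -22899/2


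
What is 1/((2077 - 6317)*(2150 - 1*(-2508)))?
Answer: -1/19749920 ≈ -5.0633e-8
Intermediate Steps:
1/((2077 - 6317)*(2150 - 1*(-2508))) = 1/((-4240)*(2150 + 2508)) = -1/4240/4658 = -1/4240*1/4658 = -1/19749920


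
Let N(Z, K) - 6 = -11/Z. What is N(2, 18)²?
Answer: ¼ ≈ 0.25000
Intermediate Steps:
N(Z, K) = 6 - 11/Z
N(2, 18)² = (6 - 11/2)² = (½)² = ¼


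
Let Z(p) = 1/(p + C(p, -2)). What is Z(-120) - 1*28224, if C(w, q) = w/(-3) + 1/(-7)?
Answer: -15833671/561 ≈ -28224.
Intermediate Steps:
C(w, q) = -⅐ - w/3 (C(w, q) = w*(-⅓) + 1*(-⅐) = -w/3 - ⅐ = -⅐ - w/3)
Z(p) = 1/(-⅐ + 2*p/3) (Z(p) = 1/(p + (-⅐ - p/3)) = 1/(-⅐ + 2*p/3))
Z(-120) - 1*28224 = 21/(-3 + 14*(-120)) - 1*28224 = 21/(-3 - 1680) - 28224 = 21/(-1683) - 28224 = 21*(-1/1683) - 28224 = -7/561 - 28224 = -15833671/561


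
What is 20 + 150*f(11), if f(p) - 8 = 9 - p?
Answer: 920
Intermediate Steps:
f(p) = 17 - p (f(p) = 8 + (9 - p) = 17 - p)
20 + 150*f(11) = 20 + 150*(17 - 1*11) = 20 + 150*(17 - 11) = 20 + 150*6 = 20 + 900 = 920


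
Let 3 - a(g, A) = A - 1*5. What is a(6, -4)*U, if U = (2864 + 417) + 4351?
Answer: 91584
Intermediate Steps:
U = 7632 (U = 3281 + 4351 = 7632)
a(g, A) = 8 - A (a(g, A) = 3 - (A - 1*5) = 3 - (A - 5) = 3 - (-5 + A) = 3 + (5 - A) = 8 - A)
a(6, -4)*U = (8 - 1*(-4))*7632 = (8 + 4)*7632 = 12*7632 = 91584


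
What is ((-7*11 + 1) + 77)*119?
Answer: 119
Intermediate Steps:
((-7*11 + 1) + 77)*119 = ((-77 + 1) + 77)*119 = (-76 + 77)*119 = 1*119 = 119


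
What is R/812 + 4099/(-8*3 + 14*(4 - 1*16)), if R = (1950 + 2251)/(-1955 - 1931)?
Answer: -1616865295/75730368 ≈ -21.350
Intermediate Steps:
R = -4201/3886 (R = 4201/(-3886) = 4201*(-1/3886) = -4201/3886 ≈ -1.0811)
R/812 + 4099/(-8*3 + 14*(4 - 1*16)) = -4201/3886/812 + 4099/(-8*3 + 14*(4 - 1*16)) = -4201/3886*1/812 + 4099/(-24 + 14*(4 - 16)) = -4201/3155432 + 4099/(-24 + 14*(-12)) = -4201/3155432 + 4099/(-24 - 168) = -4201/3155432 + 4099/(-192) = -4201/3155432 + 4099*(-1/192) = -4201/3155432 - 4099/192 = -1616865295/75730368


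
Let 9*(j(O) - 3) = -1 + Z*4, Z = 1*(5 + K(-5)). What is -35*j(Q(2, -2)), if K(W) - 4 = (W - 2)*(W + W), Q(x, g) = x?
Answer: -1330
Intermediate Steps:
K(W) = 4 + 2*W*(-2 + W) (K(W) = 4 + (W - 2)*(W + W) = 4 + (-2 + W)*(2*W) = 4 + 2*W*(-2 + W))
Z = 79 (Z = 1*(5 + (4 - 4*(-5) + 2*(-5)²)) = 1*(5 + (4 + 20 + 2*25)) = 1*(5 + (4 + 20 + 50)) = 1*(5 + 74) = 1*79 = 79)
j(O) = 38 (j(O) = 3 + (-1 + 79*4)/9 = 3 + (-1 + 316)/9 = 3 + (⅑)*315 = 3 + 35 = 38)
-35*j(Q(2, -2)) = -35*38 = -1330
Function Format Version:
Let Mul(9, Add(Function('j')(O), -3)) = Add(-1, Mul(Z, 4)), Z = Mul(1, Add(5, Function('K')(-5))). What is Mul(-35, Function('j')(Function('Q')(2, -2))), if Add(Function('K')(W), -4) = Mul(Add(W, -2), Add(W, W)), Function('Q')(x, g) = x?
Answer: -1330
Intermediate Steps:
Function('K')(W) = Add(4, Mul(2, W, Add(-2, W))) (Function('K')(W) = Add(4, Mul(Add(W, -2), Add(W, W))) = Add(4, Mul(Add(-2, W), Mul(2, W))) = Add(4, Mul(2, W, Add(-2, W))))
Z = 79 (Z = Mul(1, Add(5, Add(4, Mul(-4, -5), Mul(2, Pow(-5, 2))))) = Mul(1, Add(5, Add(4, 20, Mul(2, 25)))) = Mul(1, Add(5, Add(4, 20, 50))) = Mul(1, Add(5, 74)) = Mul(1, 79) = 79)
Function('j')(O) = 38 (Function('j')(O) = Add(3, Mul(Rational(1, 9), Add(-1, Mul(79, 4)))) = Add(3, Mul(Rational(1, 9), Add(-1, 316))) = Add(3, Mul(Rational(1, 9), 315)) = Add(3, 35) = 38)
Mul(-35, Function('j')(Function('Q')(2, -2))) = Mul(-35, 38) = -1330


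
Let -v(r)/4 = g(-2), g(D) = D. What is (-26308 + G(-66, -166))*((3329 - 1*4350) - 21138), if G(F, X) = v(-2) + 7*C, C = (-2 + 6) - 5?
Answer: 582936813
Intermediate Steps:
v(r) = 8 (v(r) = -4*(-2) = 8)
C = -1 (C = 4 - 5 = -1)
G(F, X) = 1 (G(F, X) = 8 + 7*(-1) = 8 - 7 = 1)
(-26308 + G(-66, -166))*((3329 - 1*4350) - 21138) = (-26308 + 1)*((3329 - 1*4350) - 21138) = -26307*((3329 - 4350) - 21138) = -26307*(-1021 - 21138) = -26307*(-22159) = 582936813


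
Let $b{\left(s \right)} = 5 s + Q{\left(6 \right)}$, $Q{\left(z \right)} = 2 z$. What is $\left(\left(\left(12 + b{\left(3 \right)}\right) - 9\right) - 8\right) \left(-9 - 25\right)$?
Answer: $-748$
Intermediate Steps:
$b{\left(s \right)} = 12 + 5 s$ ($b{\left(s \right)} = 5 s + 2 \cdot 6 = 5 s + 12 = 12 + 5 s$)
$\left(\left(\left(12 + b{\left(3 \right)}\right) - 9\right) - 8\right) \left(-9 - 25\right) = \left(\left(\left(12 + \left(12 + 5 \cdot 3\right)\right) - 9\right) - 8\right) \left(-9 - 25\right) = \left(\left(\left(12 + \left(12 + 15\right)\right) - 9\right) - 8\right) \left(-34\right) = \left(\left(\left(12 + 27\right) - 9\right) - 8\right) \left(-34\right) = \left(\left(39 - 9\right) - 8\right) \left(-34\right) = \left(30 - 8\right) \left(-34\right) = 22 \left(-34\right) = -748$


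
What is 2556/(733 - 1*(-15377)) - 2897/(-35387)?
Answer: 7617769/31671365 ≈ 0.24053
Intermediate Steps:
2556/(733 - 1*(-15377)) - 2897/(-35387) = 2556/(733 + 15377) - 2897*(-1/35387) = 2556/16110 + 2897/35387 = 2556*(1/16110) + 2897/35387 = 142/895 + 2897/35387 = 7617769/31671365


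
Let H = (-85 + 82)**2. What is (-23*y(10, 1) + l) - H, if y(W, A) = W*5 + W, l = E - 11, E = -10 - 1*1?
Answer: -1411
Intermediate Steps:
E = -11 (E = -10 - 1 = -11)
l = -22 (l = -11 - 11 = -22)
y(W, A) = 6*W (y(W, A) = 5*W + W = 6*W)
H = 9 (H = (-3)**2 = 9)
(-23*y(10, 1) + l) - H = (-138*10 - 22) - 1*9 = (-23*60 - 22) - 9 = (-1380 - 22) - 9 = -1402 - 9 = -1411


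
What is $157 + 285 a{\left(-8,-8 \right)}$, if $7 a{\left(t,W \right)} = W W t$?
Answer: $- \frac{144821}{7} \approx -20689.0$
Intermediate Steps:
$a{\left(t,W \right)} = \frac{t W^{2}}{7}$ ($a{\left(t,W \right)} = \frac{W W t}{7} = \frac{W^{2} t}{7} = \frac{t W^{2}}{7}$)
$157 + 285 a{\left(-8,-8 \right)} = 157 + 285 \cdot \frac{1}{7} \left(-8\right) \left(-8\right)^{2} = 157 + 285 \cdot \frac{1}{7} \left(-8\right) 64 = 157 + 285 \left(- \frac{512}{7}\right) = 157 - \frac{145920}{7} = - \frac{144821}{7}$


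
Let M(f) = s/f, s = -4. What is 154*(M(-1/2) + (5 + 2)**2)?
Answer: 8778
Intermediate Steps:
M(f) = -4/f
154*(M(-1/2) + (5 + 2)**2) = 154*(-4/((-1/2)) + (5 + 2)**2) = 154*(-4/((-1*1/2)) + 7**2) = 154*(-4/(-1/2) + 49) = 154*(-4*(-2) + 49) = 154*(8 + 49) = 154*57 = 8778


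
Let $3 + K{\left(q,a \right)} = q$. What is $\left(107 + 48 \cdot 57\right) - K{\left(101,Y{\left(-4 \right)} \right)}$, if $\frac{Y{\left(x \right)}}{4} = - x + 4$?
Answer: $2745$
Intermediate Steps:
$Y{\left(x \right)} = 16 - 4 x$ ($Y{\left(x \right)} = 4 \left(- x + 4\right) = 4 \left(4 - x\right) = 16 - 4 x$)
$K{\left(q,a \right)} = -3 + q$
$\left(107 + 48 \cdot 57\right) - K{\left(101,Y{\left(-4 \right)} \right)} = \left(107 + 48 \cdot 57\right) - \left(-3 + 101\right) = \left(107 + 2736\right) - 98 = 2843 - 98 = 2745$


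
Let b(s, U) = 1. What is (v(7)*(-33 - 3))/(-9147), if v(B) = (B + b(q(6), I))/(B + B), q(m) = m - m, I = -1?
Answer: 48/21343 ≈ 0.0022490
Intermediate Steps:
q(m) = 0
v(B) = (1 + B)/(2*B) (v(B) = (B + 1)/(B + B) = (1 + B)/((2*B)) = (1 + B)*(1/(2*B)) = (1 + B)/(2*B))
(v(7)*(-33 - 3))/(-9147) = (((½)*(1 + 7)/7)*(-33 - 3))/(-9147) = (((½)*(⅐)*8)*(-36))*(-1/9147) = ((4/7)*(-36))*(-1/9147) = -144/7*(-1/9147) = 48/21343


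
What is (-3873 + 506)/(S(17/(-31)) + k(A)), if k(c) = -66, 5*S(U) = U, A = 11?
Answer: 521885/10247 ≈ 50.931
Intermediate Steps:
S(U) = U/5
(-3873 + 506)/(S(17/(-31)) + k(A)) = (-3873 + 506)/((17/(-31))/5 - 66) = -3367/((17*(-1/31))/5 - 66) = -3367/((1/5)*(-17/31) - 66) = -3367/(-17/155 - 66) = -3367/(-10247/155) = -3367*(-155/10247) = 521885/10247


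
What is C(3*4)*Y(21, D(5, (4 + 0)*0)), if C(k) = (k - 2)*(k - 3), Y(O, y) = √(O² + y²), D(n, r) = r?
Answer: 1890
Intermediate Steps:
C(k) = (-3 + k)*(-2 + k) (C(k) = (-2 + k)*(-3 + k) = (-3 + k)*(-2 + k))
C(3*4)*Y(21, D(5, (4 + 0)*0)) = (6 + (3*4)² - 15*4)*√(21² + ((4 + 0)*0)²) = (6 + 12² - 5*12)*√(441 + (4*0)²) = (6 + 144 - 60)*√(441 + 0²) = 90*√(441 + 0) = 90*√441 = 90*21 = 1890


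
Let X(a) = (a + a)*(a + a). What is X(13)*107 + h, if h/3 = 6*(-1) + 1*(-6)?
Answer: 72296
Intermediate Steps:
X(a) = 4*a² (X(a) = (2*a)*(2*a) = 4*a²)
h = -36 (h = 3*(6*(-1) + 1*(-6)) = 3*(-6 - 6) = 3*(-12) = -36)
X(13)*107 + h = (4*13²)*107 - 36 = (4*169)*107 - 36 = 676*107 - 36 = 72332 - 36 = 72296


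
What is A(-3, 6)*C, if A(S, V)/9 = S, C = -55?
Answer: 1485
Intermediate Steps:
A(S, V) = 9*S
A(-3, 6)*C = (9*(-3))*(-55) = -27*(-55) = 1485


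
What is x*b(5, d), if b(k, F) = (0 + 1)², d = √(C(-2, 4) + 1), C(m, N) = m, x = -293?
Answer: -293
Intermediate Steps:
d = I (d = √(-2 + 1) = √(-1) = I ≈ 1.0*I)
b(k, F) = 1 (b(k, F) = 1² = 1)
x*b(5, d) = -293*1 = -293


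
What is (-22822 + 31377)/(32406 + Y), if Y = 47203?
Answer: 8555/79609 ≈ 0.10746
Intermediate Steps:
(-22822 + 31377)/(32406 + Y) = (-22822 + 31377)/(32406 + 47203) = 8555/79609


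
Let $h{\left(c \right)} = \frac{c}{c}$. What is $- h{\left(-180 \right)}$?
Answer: $-1$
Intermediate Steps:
$h{\left(c \right)} = 1$
$- h{\left(-180 \right)} = \left(-1\right) 1 = -1$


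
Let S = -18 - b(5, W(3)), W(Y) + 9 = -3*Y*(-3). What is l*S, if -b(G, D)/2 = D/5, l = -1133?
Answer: 61182/5 ≈ 12236.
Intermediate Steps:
W(Y) = -9 + 9*Y (W(Y) = -9 - 3*Y*(-3) = -9 + 9*Y)
b(G, D) = -2*D/5
S = -54/5 (S = -18 - (-2)*(-9 + 9*3)/5 = -18 - (-2)*(-9 + 27)/5 = -18 - (-2)*18/5 = -18 - 1*(-36/5) = -18 + 36/5 = -54/5 ≈ -10.800)
l*S = -1133*(-54/5) = 61182/5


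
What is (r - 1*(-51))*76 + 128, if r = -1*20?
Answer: 2484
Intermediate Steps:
r = -20
(r - 1*(-51))*76 + 128 = (-20 - 1*(-51))*76 + 128 = (-20 + 51)*76 + 128 = 31*76 + 128 = 2356 + 128 = 2484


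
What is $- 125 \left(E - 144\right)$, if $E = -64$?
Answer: $26000$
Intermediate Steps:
$- 125 \left(E - 144\right) = - 125 \left(-64 - 144\right) = \left(-125\right) \left(-208\right) = 26000$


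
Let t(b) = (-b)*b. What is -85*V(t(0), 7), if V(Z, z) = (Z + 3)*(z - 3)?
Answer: -1020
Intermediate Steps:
t(b) = -b**2
V(Z, z) = (-3 + z)*(3 + Z) (V(Z, z) = (3 + Z)*(-3 + z) = (-3 + z)*(3 + Z))
-85*V(t(0), 7) = -85*(-9 - (-3)*0**2 + 3*7 - 1*0**2*7) = -85*(-9 - (-3)*0 + 21 - 1*0*7) = -85*(-9 - 3*0 + 21 + 0*7) = -85*(-9 + 0 + 21 + 0) = -85*12 = -1020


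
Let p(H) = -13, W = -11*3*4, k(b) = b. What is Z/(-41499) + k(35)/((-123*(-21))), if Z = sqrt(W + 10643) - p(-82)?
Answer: 22522/1701459 - sqrt(10511)/41499 ≈ 0.010766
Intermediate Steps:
W = -132 (W = -33*4 = -132)
Z = 13 + sqrt(10511) (Z = sqrt(-132 + 10643) - 1*(-13) = sqrt(10511) + 13 = 13 + sqrt(10511) ≈ 115.52)
Z/(-41499) + k(35)/((-123*(-21))) = (13 + sqrt(10511))/(-41499) + 35/((-123*(-21))) = (13 + sqrt(10511))*(-1/41499) + 35/2583 = (-13/41499 - sqrt(10511)/41499) + 35*(1/2583) = (-13/41499 - sqrt(10511)/41499) + 5/369 = 22522/1701459 - sqrt(10511)/41499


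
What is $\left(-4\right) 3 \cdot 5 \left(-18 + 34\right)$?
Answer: $-960$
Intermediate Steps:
$\left(-4\right) 3 \cdot 5 \left(-18 + 34\right) = \left(-12\right) 5 \cdot 16 = \left(-60\right) 16 = -960$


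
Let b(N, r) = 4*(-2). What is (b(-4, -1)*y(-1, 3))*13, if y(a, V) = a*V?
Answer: 312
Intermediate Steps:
b(N, r) = -8
y(a, V) = V*a
(b(-4, -1)*y(-1, 3))*13 = -24*(-1)*13 = -8*(-3)*13 = 24*13 = 312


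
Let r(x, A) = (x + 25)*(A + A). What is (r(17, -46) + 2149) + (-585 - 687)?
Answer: -2987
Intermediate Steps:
r(x, A) = 2*A*(25 + x) (r(x, A) = (25 + x)*(2*A) = 2*A*(25 + x))
(r(17, -46) + 2149) + (-585 - 687) = (2*(-46)*(25 + 17) + 2149) + (-585 - 687) = (2*(-46)*42 + 2149) - 1272 = (-3864 + 2149) - 1272 = -1715 - 1272 = -2987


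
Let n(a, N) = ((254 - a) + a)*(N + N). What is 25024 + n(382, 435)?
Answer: 246004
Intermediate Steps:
n(a, N) = 508*N (n(a, N) = 254*(2*N) = 508*N)
25024 + n(382, 435) = 25024 + 508*435 = 25024 + 220980 = 246004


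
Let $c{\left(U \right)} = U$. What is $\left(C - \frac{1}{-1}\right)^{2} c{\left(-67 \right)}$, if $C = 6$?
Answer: $-3283$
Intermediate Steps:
$\left(C - \frac{1}{-1}\right)^{2} c{\left(-67 \right)} = \left(6 - \frac{1}{-1}\right)^{2} \left(-67\right) = \left(6 - -1\right)^{2} \left(-67\right) = \left(6 + 1\right)^{2} \left(-67\right) = 7^{2} \left(-67\right) = 49 \left(-67\right) = -3283$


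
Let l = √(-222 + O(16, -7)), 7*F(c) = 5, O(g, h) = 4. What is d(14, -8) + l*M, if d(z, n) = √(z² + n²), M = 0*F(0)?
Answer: 2*√65 ≈ 16.125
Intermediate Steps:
F(c) = 5/7 (F(c) = (⅐)*5 = 5/7)
M = 0 (M = 0*(5/7) = 0)
l = I*√218 (l = √(-222 + 4) = √(-218) = I*√218 ≈ 14.765*I)
d(z, n) = √(n² + z²)
d(14, -8) + l*M = √((-8)² + 14²) + (I*√218)*0 = √(64 + 196) + 0 = √260 + 0 = 2*√65 + 0 = 2*√65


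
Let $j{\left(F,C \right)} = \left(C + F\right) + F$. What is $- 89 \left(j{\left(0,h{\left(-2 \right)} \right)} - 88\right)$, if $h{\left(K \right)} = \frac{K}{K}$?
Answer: $7743$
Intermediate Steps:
$h{\left(K \right)} = 1$
$j{\left(F,C \right)} = C + 2 F$
$- 89 \left(j{\left(0,h{\left(-2 \right)} \right)} - 88\right) = - 89 \left(\left(1 + 2 \cdot 0\right) - 88\right) = - 89 \left(\left(1 + 0\right) - 88\right) = - 89 \left(1 - 88\right) = \left(-89\right) \left(-87\right) = 7743$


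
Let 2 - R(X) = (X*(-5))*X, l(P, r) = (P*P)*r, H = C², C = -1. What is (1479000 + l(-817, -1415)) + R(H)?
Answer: -943017928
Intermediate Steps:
H = 1 (H = (-1)² = 1)
l(P, r) = r*P² (l(P, r) = P²*r = r*P²)
R(X) = 2 + 5*X² (R(X) = 2 - X*(-5)*X = 2 - (-5*X)*X = 2 - (-5)*X² = 2 + 5*X²)
(1479000 + l(-817, -1415)) + R(H) = (1479000 - 1415*(-817)²) + (2 + 5*1²) = (1479000 - 1415*667489) + (2 + 5*1) = (1479000 - 944496935) + (2 + 5) = -943017935 + 7 = -943017928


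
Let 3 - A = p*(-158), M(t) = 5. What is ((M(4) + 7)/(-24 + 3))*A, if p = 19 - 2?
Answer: -10756/7 ≈ -1536.6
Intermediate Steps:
p = 17
A = 2689 (A = 3 - 17*(-158) = 3 - 1*(-2686) = 3 + 2686 = 2689)
((M(4) + 7)/(-24 + 3))*A = ((5 + 7)/(-24 + 3))*2689 = (12/(-21))*2689 = (12*(-1/21))*2689 = -4/7*2689 = -10756/7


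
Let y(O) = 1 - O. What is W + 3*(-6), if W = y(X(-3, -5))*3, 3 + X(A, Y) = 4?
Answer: -18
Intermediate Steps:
X(A, Y) = 1 (X(A, Y) = -3 + 4 = 1)
W = 0 (W = (1 - 1*1)*3 = (1 - 1)*3 = 0*3 = 0)
W + 3*(-6) = 0 + 3*(-6) = 0 - 18 = -18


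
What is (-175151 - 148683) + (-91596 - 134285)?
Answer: -549715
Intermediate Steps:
(-175151 - 148683) + (-91596 - 134285) = -323834 - 225881 = -549715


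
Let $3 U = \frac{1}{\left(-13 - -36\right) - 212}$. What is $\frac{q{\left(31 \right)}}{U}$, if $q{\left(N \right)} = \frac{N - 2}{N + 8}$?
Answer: $- \frac{5481}{13} \approx -421.62$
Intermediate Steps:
$q{\left(N \right)} = \frac{-2 + N}{8 + N}$
$U = - \frac{1}{567}$ ($U = \frac{1}{3 \left(\left(-13 - -36\right) - 212\right)} = \frac{1}{3 \left(\left(-13 + 36\right) - 212\right)} = \frac{1}{3 \left(23 - 212\right)} = \frac{1}{3 \left(-189\right)} = \frac{1}{3} \left(- \frac{1}{189}\right) = - \frac{1}{567} \approx -0.0017637$)
$\frac{q{\left(31 \right)}}{U} = \frac{\frac{1}{8 + 31} \left(-2 + 31\right)}{- \frac{1}{567}} = \frac{1}{39} \cdot 29 \left(-567\right) = \frac{29}{39} \left(-567\right) = - \frac{5481}{13}$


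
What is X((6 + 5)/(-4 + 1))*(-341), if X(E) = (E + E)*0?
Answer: 0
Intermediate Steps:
X(E) = 0 (X(E) = (2*E)*0 = 0)
X((6 + 5)/(-4 + 1))*(-341) = 0*(-341) = 0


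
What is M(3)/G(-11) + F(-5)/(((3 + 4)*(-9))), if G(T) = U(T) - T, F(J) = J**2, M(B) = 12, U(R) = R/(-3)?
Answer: 292/693 ≈ 0.42136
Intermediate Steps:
U(R) = -R/3 (U(R) = R*(-1/3) = -R/3)
G(T) = -4*T/3 (G(T) = -T/3 - T = -4*T/3)
M(3)/G(-11) + F(-5)/(((3 + 4)*(-9))) = 12/((-4/3*(-11))) + (-5)**2/(((3 + 4)*(-9))) = 12/(44/3) + 25/((7*(-9))) = 12*(3/44) + 25/(-63) = 9/11 + 25*(-1/63) = 9/11 - 25/63 = 292/693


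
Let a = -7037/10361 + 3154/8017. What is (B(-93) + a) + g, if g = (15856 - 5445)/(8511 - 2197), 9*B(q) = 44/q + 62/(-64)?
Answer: 8448765118053145/7023661541953056 ≈ 1.2029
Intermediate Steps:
B(q) = -31/288 + 44/(9*q) (B(q) = (44/q + 62/(-64))/9 = (44/q + 62*(-1/64))/9 = (44/q - 31/32)/9 = (-31/32 + 44/q)/9 = -31/288 + 44/(9*q))
g = 10411/6314 ≈ 1.6489
a = -23737035/83064137 (a = -7037*1/10361 + 3154*(1/8017) = -7037/10361 + 3154/8017 = -23737035/83064137 ≈ -0.28577)
(B(-93) + a) + g = ((1/288)*(1408 - 31*(-93))/(-93) - 23737035/83064137) + 10411/6314 = ((1/288)*(-1/93)*(1408 + 2883) - 23737035/83064137) + 10411/6314 = ((1/288)*(-1/93)*4291 - 23737035/83064137) + 10411/6314 = (-4291/26784 - 23737035/83064137) + 10411/6314 = -992200957307/2224789845408 + 10411/6314 = 8448765118053145/7023661541953056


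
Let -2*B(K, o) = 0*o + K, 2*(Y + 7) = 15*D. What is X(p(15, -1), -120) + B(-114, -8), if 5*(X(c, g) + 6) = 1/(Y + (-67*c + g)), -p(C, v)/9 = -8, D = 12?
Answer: 1239554/24305 ≈ 51.000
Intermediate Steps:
p(C, v) = 72 (p(C, v) = -9*(-8) = 72)
Y = 83 (Y = -7 + (15*12)/2 = -7 + (½)*180 = -7 + 90 = 83)
B(K, o) = -K/2 (B(K, o) = -(0*o + K)/2 = -(0 + K)/2 = -K/2)
X(c, g) = -6 + 1/(5*(83 + g - 67*c)) (X(c, g) = -6 + 1/(5*(83 + (-67*c + g))) = -6 + 1/(5*(83 + (g - 67*c))) = -6 + 1/(5*(83 + g - 67*c)))
X(p(15, -1), -120) + B(-114, -8) = (-2489 - 30*(-120) + 2010*72)/(5*(83 - 120 - 67*72)) - ½*(-114) = (-2489 + 3600 + 144720)/(5*(83 - 120 - 4824)) + 57 = (⅕)*145831/(-4861) + 57 = (⅕)*(-1/4861)*145831 + 57 = -145831/24305 + 57 = 1239554/24305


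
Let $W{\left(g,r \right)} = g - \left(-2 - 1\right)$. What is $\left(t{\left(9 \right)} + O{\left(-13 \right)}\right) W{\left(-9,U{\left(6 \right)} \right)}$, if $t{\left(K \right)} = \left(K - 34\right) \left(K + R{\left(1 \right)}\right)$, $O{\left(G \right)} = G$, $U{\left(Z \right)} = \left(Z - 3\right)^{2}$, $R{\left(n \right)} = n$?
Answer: $1578$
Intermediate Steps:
$U{\left(Z \right)} = \left(-3 + Z\right)^{2}$
$W{\left(g,r \right)} = 3 + g$ ($W{\left(g,r \right)} = g - \left(-2 - 1\right) = g - -3 = g + 3 = 3 + g$)
$t{\left(K \right)} = \left(1 + K\right) \left(-34 + K\right)$ ($t{\left(K \right)} = \left(K - 34\right) \left(K + 1\right) = \left(-34 + K\right) \left(1 + K\right) = \left(1 + K\right) \left(-34 + K\right)$)
$\left(t{\left(9 \right)} + O{\left(-13 \right)}\right) W{\left(-9,U{\left(6 \right)} \right)} = \left(\left(-34 + 9^{2} - 297\right) - 13\right) \left(3 - 9\right) = \left(\left(-34 + 81 - 297\right) - 13\right) \left(-6\right) = \left(-250 - 13\right) \left(-6\right) = \left(-263\right) \left(-6\right) = 1578$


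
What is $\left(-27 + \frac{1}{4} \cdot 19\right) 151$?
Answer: $- \frac{13439}{4} \approx -3359.8$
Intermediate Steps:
$\left(-27 + \frac{1}{4} \cdot 19\right) 151 = \left(-27 + \frac{19}{4}\right) 151 = \left(- \frac{89}{4}\right) 151 = - \frac{13439}{4}$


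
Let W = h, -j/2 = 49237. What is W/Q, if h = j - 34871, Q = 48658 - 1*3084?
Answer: -133345/45574 ≈ -2.9259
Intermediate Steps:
j = -98474 (j = -2*49237 = -98474)
Q = 45574 (Q = 48658 - 3084 = 45574)
h = -133345 (h = -98474 - 34871 = -133345)
W = -133345
W/Q = -133345/45574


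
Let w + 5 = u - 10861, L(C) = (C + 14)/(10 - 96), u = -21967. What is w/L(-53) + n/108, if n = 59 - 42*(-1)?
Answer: -101649655/1404 ≈ -72400.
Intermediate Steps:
L(C) = -7/43 - C/86 (L(C) = (14 + C)/(-86) = (14 + C)*(-1/86) = -7/43 - C/86)
n = 101 (n = 59 + 42 = 101)
w = -32833 (w = -5 + (-21967 - 10861) = -5 - 32828 = -32833)
w/L(-53) + n/108 = -32833/(-7/43 - 1/86*(-53)) + 101/108 = -32833/(-7/43 + 53/86) + 101*(1/108) = -32833/39/86 + 101/108 = -32833*86/39 + 101/108 = -2823638/39 + 101/108 = -101649655/1404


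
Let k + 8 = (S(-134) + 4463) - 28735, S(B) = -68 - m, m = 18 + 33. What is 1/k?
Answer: -1/24399 ≈ -4.0985e-5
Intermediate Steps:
m = 51
S(B) = -119 (S(B) = -68 - 1*51 = -68 - 51 = -119)
k = -24399 (k = -8 + ((-119 + 4463) - 28735) = -8 + (4344 - 28735) = -8 - 24391 = -24399)
1/k = 1/(-24399) = -1/24399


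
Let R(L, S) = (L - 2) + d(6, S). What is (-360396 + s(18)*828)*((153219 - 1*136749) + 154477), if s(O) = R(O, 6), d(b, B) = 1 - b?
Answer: -60051629736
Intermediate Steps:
R(L, S) = -7 + L (R(L, S) = (L - 2) + (1 - 1*6) = (-2 + L) + (1 - 6) = (-2 + L) - 5 = -7 + L)
s(O) = -7 + O
(-360396 + s(18)*828)*((153219 - 1*136749) + 154477) = (-360396 + (-7 + 18)*828)*((153219 - 1*136749) + 154477) = (-360396 + 11*828)*((153219 - 136749) + 154477) = (-360396 + 9108)*(16470 + 154477) = -351288*170947 = -60051629736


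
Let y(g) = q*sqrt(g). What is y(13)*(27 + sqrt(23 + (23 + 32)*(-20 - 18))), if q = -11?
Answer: 11*sqrt(13)*(-27 - I*sqrt(2067)) ≈ -1070.8 - 1803.2*I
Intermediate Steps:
y(g) = -11*sqrt(g)
y(13)*(27 + sqrt(23 + (23 + 32)*(-20 - 18))) = (-11*sqrt(13))*(27 + sqrt(23 + (23 + 32)*(-20 - 18))) = (-11*sqrt(13))*(27 + sqrt(23 + 55*(-38))) = (-11*sqrt(13))*(27 + sqrt(23 - 2090)) = (-11*sqrt(13))*(27 + sqrt(-2067)) = (-11*sqrt(13))*(27 + I*sqrt(2067)) = -11*sqrt(13)*(27 + I*sqrt(2067))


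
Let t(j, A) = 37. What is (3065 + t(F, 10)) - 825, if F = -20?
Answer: 2277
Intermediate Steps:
(3065 + t(F, 10)) - 825 = (3065 + 37) - 825 = 3102 - 825 = 2277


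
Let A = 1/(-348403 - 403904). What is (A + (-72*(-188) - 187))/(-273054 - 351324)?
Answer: -5021273071/234861970023 ≈ -0.021380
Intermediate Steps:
A = -1/752307 (A = 1/(-752307) = -1/752307 ≈ -1.3292e-6)
(A + (-72*(-188) - 187))/(-273054 - 351324) = (-1/752307 + (-72*(-188) - 187))/(-273054 - 351324) = (-1/752307 + (13536 - 187))/(-624378) = (-1/752307 + 13349)*(-1/624378) = (10042546142/752307)*(-1/624378) = -5021273071/234861970023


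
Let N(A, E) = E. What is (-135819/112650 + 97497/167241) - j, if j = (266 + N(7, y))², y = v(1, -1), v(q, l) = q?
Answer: -149230556503131/2093299850 ≈ -71290.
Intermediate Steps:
y = 1
j = 71289 (j = (266 + 1)² = 267² = 71289)
(-135819/112650 + 97497/167241) - j = (-135819/112650 + 97497/167241) - 1*71289 = (-135819*1/112650 + 97497*(1/167241)) - 71289 = (-45273/37550 + 32499/55747) - 71289 = -1303496481/2093299850 - 71289 = -149230556503131/2093299850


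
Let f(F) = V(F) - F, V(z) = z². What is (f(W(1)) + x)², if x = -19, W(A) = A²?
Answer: 361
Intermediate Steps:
f(F) = F² - F
(f(W(1)) + x)² = (1²*(-1 + 1²) - 19)² = (1*(-1 + 1) - 19)² = (1*0 - 19)² = (0 - 19)² = (-19)² = 361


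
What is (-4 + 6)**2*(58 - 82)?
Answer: -96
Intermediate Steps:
(-4 + 6)**2*(58 - 82) = 2**2*(-24) = 4*(-24) = -96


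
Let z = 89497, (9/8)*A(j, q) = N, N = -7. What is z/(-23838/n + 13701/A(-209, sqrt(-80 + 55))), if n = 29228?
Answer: -36621456424/901352595 ≈ -40.629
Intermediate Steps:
A(j, q) = -56/9 (A(j, q) = (8/9)*(-7) = -56/9)
z/(-23838/n + 13701/A(-209, sqrt(-80 + 55))) = 89497/(-23838/29228 + 13701/(-56/9)) = 89497/(-23838*1/29228 + 13701*(-9/56)) = 89497/(-11919/14614 - 123309/56) = 89497/(-901352595/409192) = 89497*(-409192/901352595) = -36621456424/901352595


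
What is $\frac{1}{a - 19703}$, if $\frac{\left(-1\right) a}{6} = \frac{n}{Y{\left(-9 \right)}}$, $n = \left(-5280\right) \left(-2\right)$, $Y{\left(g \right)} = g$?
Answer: $- \frac{1}{12663} \approx -7.897 \cdot 10^{-5}$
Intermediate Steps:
$n = 10560$
$a = 7040$ ($a = - 6 \frac{10560}{-9} = - 6 \cdot 10560 \left(- \frac{1}{9}\right) = \left(-6\right) \left(- \frac{3520}{3}\right) = 7040$)
$\frac{1}{a - 19703} = \frac{1}{7040 - 19703} = \frac{1}{-12663} = - \frac{1}{12663}$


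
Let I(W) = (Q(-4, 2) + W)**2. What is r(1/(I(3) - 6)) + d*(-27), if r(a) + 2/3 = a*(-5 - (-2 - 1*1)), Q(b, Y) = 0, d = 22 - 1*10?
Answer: -976/3 ≈ -325.33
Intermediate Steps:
d = 12 (d = 22 - 10 = 12)
I(W) = W**2 (I(W) = (0 + W)**2 = W**2)
r(a) = -2/3 - 2*a (r(a) = -2/3 + a*(-5 - (-2 - 1*1)) = -2/3 + a*(-5 - (-2 - 1)) = -2/3 + a*(-5 - 1*(-3)) = -2/3 + a*(-5 + 3) = -2/3 + a*(-2) = -2/3 - 2*a)
r(1/(I(3) - 6)) + d*(-27) = (-2/3 - 2/(3**2 - 6)) + 12*(-27) = (-2/3 - 2/(9 - 6)) - 324 = (-2/3 - 2/3) - 324 = -4/3 - 324 = -976/3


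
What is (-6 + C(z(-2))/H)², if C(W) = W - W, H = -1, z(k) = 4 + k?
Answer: 36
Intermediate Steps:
C(W) = 0
(-6 + C(z(-2))/H)² = (-6 + 0/(-1))² = (-6 + 0*(-1))² = (-6 + 0)² = (-6)² = 36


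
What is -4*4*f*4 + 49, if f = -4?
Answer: 305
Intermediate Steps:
-4*4*f*4 + 49 = -4*4*(-4)*4 + 49 = -(-64)*4 + 49 = -4*(-64) + 49 = 256 + 49 = 305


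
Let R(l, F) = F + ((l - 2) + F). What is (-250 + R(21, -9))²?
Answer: 62001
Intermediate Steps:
R(l, F) = -2 + l + 2*F (R(l, F) = F + ((-2 + l) + F) = F + (-2 + F + l) = -2 + l + 2*F)
(-250 + R(21, -9))² = (-250 + (-2 + 21 + 2*(-9)))² = (-250 + (-2 + 21 - 18))² = (-250 + 1)² = (-249)² = 62001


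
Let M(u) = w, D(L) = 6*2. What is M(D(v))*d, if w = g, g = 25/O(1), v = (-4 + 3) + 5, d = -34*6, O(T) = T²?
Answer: -5100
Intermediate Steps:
d = -204
v = 4 (v = -1 + 5 = 4)
D(L) = 12
g = 25 (g = 25/(1²) = 25/1 = 25*1 = 25)
w = 25
M(u) = 25
M(D(v))*d = 25*(-204) = -5100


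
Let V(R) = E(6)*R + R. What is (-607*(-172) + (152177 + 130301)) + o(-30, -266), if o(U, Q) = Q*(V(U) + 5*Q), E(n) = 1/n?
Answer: 749972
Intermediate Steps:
V(R) = 7*R/6 (V(R) = R/6 + R = 7*R/6)
o(U, Q) = Q*(5*Q + 7*U/6) (o(U, Q) = Q*(7*U/6 + 5*Q) = Q*(5*Q + 7*U/6))
(-607*(-172) + (152177 + 130301)) + o(-30, -266) = (-607*(-172) + (152177 + 130301)) + (⅙)*(-266)*(7*(-30) + 30*(-266)) = (104404 + 282478) + (⅙)*(-266)*(-210 - 7980) = 386882 + (⅙)*(-266)*(-8190) = 386882 + 363090 = 749972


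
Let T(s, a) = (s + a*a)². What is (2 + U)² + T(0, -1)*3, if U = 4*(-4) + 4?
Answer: 103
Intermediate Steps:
T(s, a) = (s + a²)²
U = -12 (U = -16 + 4 = -12)
(2 + U)² + T(0, -1)*3 = (2 - 12)² + (0 + (-1)²)²*3 = (-10)² + (0 + 1)²*3 = 100 + 1²*3 = 100 + 1*3 = 100 + 3 = 103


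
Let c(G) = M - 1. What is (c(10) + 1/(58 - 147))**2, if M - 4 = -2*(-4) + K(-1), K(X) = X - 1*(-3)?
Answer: 1336336/7921 ≈ 168.71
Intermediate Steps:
K(X) = 3 + X (K(X) = X + 3 = 3 + X)
M = 14 (M = 4 + (-2*(-4) + (3 - 1)) = 4 + (8 + 2) = 4 + 10 = 14)
c(G) = 13 (c(G) = 14 - 1 = 13)
(c(10) + 1/(58 - 147))**2 = (13 + 1/(58 - 147))**2 = (13 + 1/(-89))**2 = (13 - 1/89)**2 = (1156/89)**2 = 1336336/7921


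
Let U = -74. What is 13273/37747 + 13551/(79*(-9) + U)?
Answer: -501090292/29631395 ≈ -16.911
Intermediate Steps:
13273/37747 + 13551/(79*(-9) + U) = 13273/37747 + 13551/(79*(-9) - 74) = 13273*(1/37747) + 13551/(-711 - 74) = 13273/37747 + 13551/(-785) = 13273/37747 + 13551*(-1/785) = 13273/37747 - 13551/785 = -501090292/29631395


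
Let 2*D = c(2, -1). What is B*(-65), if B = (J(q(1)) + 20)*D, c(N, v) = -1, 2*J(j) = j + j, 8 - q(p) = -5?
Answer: 2145/2 ≈ 1072.5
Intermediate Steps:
q(p) = 13 (q(p) = 8 - 1*(-5) = 8 + 5 = 13)
J(j) = j (J(j) = (j + j)/2 = (2*j)/2 = j)
D = -½ (D = (½)*(-1) = -½ ≈ -0.50000)
B = -33/2 (B = (13 + 20)*(-½) = 33*(-½) = -33/2 ≈ -16.500)
B*(-65) = -33/2*(-65) = 2145/2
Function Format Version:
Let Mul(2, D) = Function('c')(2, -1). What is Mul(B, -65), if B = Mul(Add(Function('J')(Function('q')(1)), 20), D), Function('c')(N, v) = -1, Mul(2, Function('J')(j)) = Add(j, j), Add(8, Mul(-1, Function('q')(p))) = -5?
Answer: Rational(2145, 2) ≈ 1072.5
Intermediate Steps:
Function('q')(p) = 13 (Function('q')(p) = Add(8, Mul(-1, -5)) = Add(8, 5) = 13)
Function('J')(j) = j (Function('J')(j) = Mul(Rational(1, 2), Add(j, j)) = Mul(Rational(1, 2), Mul(2, j)) = j)
D = Rational(-1, 2) (D = Mul(Rational(1, 2), -1) = Rational(-1, 2) ≈ -0.50000)
B = Rational(-33, 2) (B = Mul(Add(13, 20), Rational(-1, 2)) = Mul(33, Rational(-1, 2)) = Rational(-33, 2) ≈ -16.500)
Mul(B, -65) = Mul(Rational(-33, 2), -65) = Rational(2145, 2)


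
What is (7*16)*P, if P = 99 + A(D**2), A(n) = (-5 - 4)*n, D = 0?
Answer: 11088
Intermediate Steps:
A(n) = -9*n
P = 99 (P = 99 - 9*0**2 = 99 - 9*0 = 99 + 0 = 99)
(7*16)*P = (7*16)*99 = 112*99 = 11088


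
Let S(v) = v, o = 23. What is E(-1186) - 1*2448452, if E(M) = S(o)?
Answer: -2448429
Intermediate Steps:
E(M) = 23
E(-1186) - 1*2448452 = 23 - 1*2448452 = 23 - 2448452 = -2448429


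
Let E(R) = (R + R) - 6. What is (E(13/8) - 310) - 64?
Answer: -1507/4 ≈ -376.75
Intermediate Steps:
E(R) = -6 + 2*R (E(R) = 2*R - 6 = -6 + 2*R)
(E(13/8) - 310) - 64 = ((-6 + 2*(13/8)) - 310) - 64 = ((-6 + 13/4) - 310) - 64 = (-11/4 - 310) - 64 = -1251/4 - 64 = -1507/4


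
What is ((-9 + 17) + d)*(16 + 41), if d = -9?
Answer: -57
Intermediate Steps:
((-9 + 17) + d)*(16 + 41) = ((-9 + 17) - 9)*(16 + 41) = (8 - 9)*57 = -1*57 = -57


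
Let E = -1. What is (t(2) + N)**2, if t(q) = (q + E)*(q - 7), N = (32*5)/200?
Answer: 441/25 ≈ 17.640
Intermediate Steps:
N = 4/5 (N = 160*(1/200) = 4/5 ≈ 0.80000)
t(q) = (-1 + q)*(-7 + q) (t(q) = (q - 1)*(q - 7) = (-1 + q)*(-7 + q))
(t(2) + N)**2 = ((7 + 2**2 - 8*2) + 4/5)**2 = ((7 + 4 - 16) + 4/5)**2 = (-5 + 4/5)**2 = (-21/5)**2 = 441/25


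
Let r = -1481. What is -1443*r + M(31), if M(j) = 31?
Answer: 2137114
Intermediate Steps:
-1443*r + M(31) = -1443*(-1481) + 31 = 2137083 + 31 = 2137114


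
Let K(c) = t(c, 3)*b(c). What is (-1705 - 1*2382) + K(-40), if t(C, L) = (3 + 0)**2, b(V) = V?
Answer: -4447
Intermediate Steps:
t(C, L) = 9 (t(C, L) = 3**2 = 9)
K(c) = 9*c
(-1705 - 1*2382) + K(-40) = (-1705 - 1*2382) + 9*(-40) = (-1705 - 2382) - 360 = -4087 - 360 = -4447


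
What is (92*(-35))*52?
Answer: -167440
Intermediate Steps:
(92*(-35))*52 = -3220*52 = -167440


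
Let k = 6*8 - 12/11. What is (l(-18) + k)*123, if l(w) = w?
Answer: 39114/11 ≈ 3555.8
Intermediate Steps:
k = 516/11 (k = 48 - 12*1/11 = 48 - 12/11 = 516/11 ≈ 46.909)
(l(-18) + k)*123 = (-18 + 516/11)*123 = (318/11)*123 = 39114/11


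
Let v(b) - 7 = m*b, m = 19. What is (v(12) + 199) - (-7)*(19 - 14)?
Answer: 469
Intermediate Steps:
v(b) = 7 + 19*b
(v(12) + 199) - (-7)*(19 - 14) = ((7 + 19*12) + 199) - (-7)*(19 - 14) = ((7 + 228) + 199) - (-7)*5 = (235 + 199) - 1*(-35) = 434 + 35 = 469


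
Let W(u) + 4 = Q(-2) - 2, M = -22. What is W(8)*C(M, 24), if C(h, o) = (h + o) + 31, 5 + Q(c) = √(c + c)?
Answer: -363 + 66*I ≈ -363.0 + 66.0*I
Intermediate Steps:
Q(c) = -5 + √2*√c (Q(c) = -5 + √(c + c) = -5 + √(2*c) = -5 + √2*√c)
C(h, o) = 31 + h + o
W(u) = -11 + 2*I (W(u) = -4 + ((-5 + √2*√(-2)) - 2) = -4 + ((-5 + √2*(I*√2)) - 2) = -4 + ((-5 + 2*I) - 2) = -4 + (-7 + 2*I) = -11 + 2*I)
W(8)*C(M, 24) = (-11 + 2*I)*(31 - 22 + 24) = (-11 + 2*I)*33 = -363 + 66*I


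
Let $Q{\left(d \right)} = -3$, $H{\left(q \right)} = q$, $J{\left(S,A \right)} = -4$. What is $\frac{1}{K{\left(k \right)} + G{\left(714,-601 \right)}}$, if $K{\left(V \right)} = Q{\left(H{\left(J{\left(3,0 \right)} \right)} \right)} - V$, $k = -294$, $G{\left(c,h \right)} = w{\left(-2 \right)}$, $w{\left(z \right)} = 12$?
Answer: $\frac{1}{303} \approx 0.0033003$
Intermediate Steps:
$G{\left(c,h \right)} = 12$
$K{\left(V \right)} = -3 - V$
$\frac{1}{K{\left(k \right)} + G{\left(714,-601 \right)}} = \frac{1}{\left(-3 - -294\right) + 12} = \frac{1}{\left(-3 + 294\right) + 12} = \frac{1}{291 + 12} = \frac{1}{303}$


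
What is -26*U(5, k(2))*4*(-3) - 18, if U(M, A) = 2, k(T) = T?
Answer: 606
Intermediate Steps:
-26*U(5, k(2))*4*(-3) - 18 = -52*4*(-3) - 18 = -52*(-12) - 18 = -26*(-24) - 18 = 624 - 18 = 606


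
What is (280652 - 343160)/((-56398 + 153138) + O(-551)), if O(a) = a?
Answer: -20836/32063 ≈ -0.64985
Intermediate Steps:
(280652 - 343160)/((-56398 + 153138) + O(-551)) = (280652 - 343160)/((-56398 + 153138) - 551) = -62508/(96740 - 551) = -62508/96189 = -62508*1/96189 = -20836/32063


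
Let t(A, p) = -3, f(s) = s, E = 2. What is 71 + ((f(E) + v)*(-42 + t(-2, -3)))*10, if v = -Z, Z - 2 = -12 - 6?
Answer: -8029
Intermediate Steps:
Z = -16 (Z = 2 + (-12 - 6) = 2 - 18 = -16)
v = 16 (v = -1*(-16) = 16)
71 + ((f(E) + v)*(-42 + t(-2, -3)))*10 = 71 + ((2 + 16)*(-42 - 3))*10 = 71 + (18*(-45))*10 = 71 - 810*10 = 71 - 8100 = -8029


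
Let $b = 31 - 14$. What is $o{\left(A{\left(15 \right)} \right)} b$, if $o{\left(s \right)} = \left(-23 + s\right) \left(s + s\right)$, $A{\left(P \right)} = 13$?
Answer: $-4420$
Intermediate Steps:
$o{\left(s \right)} = 2 s \left(-23 + s\right)$ ($o{\left(s \right)} = \left(-23 + s\right) 2 s = 2 s \left(-23 + s\right)$)
$b = 17$ ($b = 31 - 14 = 17$)
$o{\left(A{\left(15 \right)} \right)} b = 2 \cdot 13 \left(-23 + 13\right) 17 = 2 \cdot 13 \left(-10\right) 17 = \left(-260\right) 17 = -4420$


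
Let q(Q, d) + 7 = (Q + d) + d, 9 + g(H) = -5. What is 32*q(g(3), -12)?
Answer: -1440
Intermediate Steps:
g(H) = -14 (g(H) = -9 - 5 = -14)
q(Q, d) = -7 + Q + 2*d (q(Q, d) = -7 + ((Q + d) + d) = -7 + (Q + 2*d) = -7 + Q + 2*d)
32*q(g(3), -12) = 32*(-7 - 14 + 2*(-12)) = 32*(-7 - 14 - 24) = 32*(-45) = -1440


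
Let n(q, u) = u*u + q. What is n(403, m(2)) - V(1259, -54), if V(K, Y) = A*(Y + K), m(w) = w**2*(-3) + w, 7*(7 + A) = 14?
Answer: 6528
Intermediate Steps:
A = -5 (A = -7 + (1/7)*14 = -7 + 2 = -5)
m(w) = w - 3*w**2 (m(w) = -3*w**2 + w = w - 3*w**2)
n(q, u) = q + u**2 (n(q, u) = u**2 + q = q + u**2)
V(K, Y) = -5*K - 5*Y (V(K, Y) = -5*(Y + K) = -5*(K + Y) = -5*K - 5*Y)
n(403, m(2)) - V(1259, -54) = (403 + (2*(1 - 3*2))**2) - (-5*1259 - 5*(-54)) = (403 + (2*(1 - 6))**2) - (-6295 + 270) = (403 + (2*(-5))**2) - 1*(-6025) = (403 + (-10)**2) + 6025 = (403 + 100) + 6025 = 503 + 6025 = 6528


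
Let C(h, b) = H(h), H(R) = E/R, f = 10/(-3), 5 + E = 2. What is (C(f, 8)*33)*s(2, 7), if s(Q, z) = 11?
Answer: 3267/10 ≈ 326.70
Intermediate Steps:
E = -3 (E = -5 + 2 = -3)
f = -10/3 (f = 10*(-⅓) = -10/3 ≈ -3.3333)
H(R) = -3/R
C(h, b) = -3/h
(C(f, 8)*33)*s(2, 7) = (-3/(-10/3)*33)*11 = (-3*(-3/10)*33)*11 = ((9/10)*33)*11 = (297/10)*11 = 3267/10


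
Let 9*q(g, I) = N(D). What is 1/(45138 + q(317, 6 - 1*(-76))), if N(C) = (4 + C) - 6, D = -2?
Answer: 9/406238 ≈ 2.2155e-5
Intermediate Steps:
N(C) = -2 + C
q(g, I) = -4/9 (q(g, I) = (-2 - 2)/9 = (⅑)*(-4) = -4/9)
1/(45138 + q(317, 6 - 1*(-76))) = 1/(45138 - 4/9) = 1/(406238/9) = 9/406238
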